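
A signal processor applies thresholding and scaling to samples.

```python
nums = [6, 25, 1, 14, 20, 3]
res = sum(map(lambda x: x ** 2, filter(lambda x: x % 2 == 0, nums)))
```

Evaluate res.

Step 1: Filter even numbers from [6, 25, 1, 14, 20, 3]: [6, 14, 20]
Step 2: Square each: [36, 196, 400]
Step 3: Sum = 632.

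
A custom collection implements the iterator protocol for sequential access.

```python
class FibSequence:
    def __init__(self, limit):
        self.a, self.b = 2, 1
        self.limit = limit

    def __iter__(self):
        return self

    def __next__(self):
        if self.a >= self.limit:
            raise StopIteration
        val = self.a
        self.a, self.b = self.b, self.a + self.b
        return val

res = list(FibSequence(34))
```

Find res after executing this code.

Step 1: Fibonacci-like sequence (a=2, b=1) until >= 34:
  Yield 2, then a,b = 1,3
  Yield 1, then a,b = 3,4
  Yield 3, then a,b = 4,7
  Yield 4, then a,b = 7,11
  Yield 7, then a,b = 11,18
  Yield 11, then a,b = 18,29
  Yield 18, then a,b = 29,47
  Yield 29, then a,b = 47,76
Step 2: 47 >= 34, stop.
Therefore res = [2, 1, 3, 4, 7, 11, 18, 29].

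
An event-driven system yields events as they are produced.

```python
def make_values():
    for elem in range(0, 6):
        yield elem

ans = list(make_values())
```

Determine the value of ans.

Step 1: The generator yields each value from range(0, 6).
Step 2: list() consumes all yields: [0, 1, 2, 3, 4, 5].
Therefore ans = [0, 1, 2, 3, 4, 5].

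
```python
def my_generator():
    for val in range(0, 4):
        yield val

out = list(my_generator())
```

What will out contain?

Step 1: The generator yields each value from range(0, 4).
Step 2: list() consumes all yields: [0, 1, 2, 3].
Therefore out = [0, 1, 2, 3].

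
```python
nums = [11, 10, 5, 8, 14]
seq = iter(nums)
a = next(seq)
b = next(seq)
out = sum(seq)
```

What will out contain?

Step 1: Create iterator over [11, 10, 5, 8, 14].
Step 2: a = next() = 11, b = next() = 10.
Step 3: sum() of remaining [5, 8, 14] = 27.
Therefore out = 27.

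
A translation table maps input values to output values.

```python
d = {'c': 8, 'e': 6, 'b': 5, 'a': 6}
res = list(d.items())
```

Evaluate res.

Step 1: d.items() returns (key, value) pairs in insertion order.
Therefore res = [('c', 8), ('e', 6), ('b', 5), ('a', 6)].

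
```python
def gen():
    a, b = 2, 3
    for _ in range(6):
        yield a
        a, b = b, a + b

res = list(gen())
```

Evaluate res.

Step 1: Fibonacci-like sequence starting with a=2, b=3:
  Iteration 1: yield a=2, then a,b = 3,5
  Iteration 2: yield a=3, then a,b = 5,8
  Iteration 3: yield a=5, then a,b = 8,13
  Iteration 4: yield a=8, then a,b = 13,21
  Iteration 5: yield a=13, then a,b = 21,34
  Iteration 6: yield a=21, then a,b = 34,55
Therefore res = [2, 3, 5, 8, 13, 21].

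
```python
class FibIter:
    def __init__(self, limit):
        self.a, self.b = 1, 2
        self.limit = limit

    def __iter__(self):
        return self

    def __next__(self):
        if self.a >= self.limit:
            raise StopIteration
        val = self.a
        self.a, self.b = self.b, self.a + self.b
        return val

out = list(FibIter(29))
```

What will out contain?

Step 1: Fibonacci-like sequence (a=1, b=2) until >= 29:
  Yield 1, then a,b = 2,3
  Yield 2, then a,b = 3,5
  Yield 3, then a,b = 5,8
  Yield 5, then a,b = 8,13
  Yield 8, then a,b = 13,21
  Yield 13, then a,b = 21,34
  Yield 21, then a,b = 34,55
Step 2: 34 >= 29, stop.
Therefore out = [1, 2, 3, 5, 8, 13, 21].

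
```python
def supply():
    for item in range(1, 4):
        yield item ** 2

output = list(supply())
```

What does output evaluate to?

Step 1: For each item in range(1, 4), yield item**2:
  item=1: yield 1**2 = 1
  item=2: yield 2**2 = 4
  item=3: yield 3**2 = 9
Therefore output = [1, 4, 9].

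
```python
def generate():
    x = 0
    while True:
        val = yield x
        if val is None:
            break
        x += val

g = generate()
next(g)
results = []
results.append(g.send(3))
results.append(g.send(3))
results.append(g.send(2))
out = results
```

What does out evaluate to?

Step 1: next(g) -> yield 0.
Step 2: send(3) -> x = 3, yield 3.
Step 3: send(3) -> x = 6, yield 6.
Step 4: send(2) -> x = 8, yield 8.
Therefore out = [3, 6, 8].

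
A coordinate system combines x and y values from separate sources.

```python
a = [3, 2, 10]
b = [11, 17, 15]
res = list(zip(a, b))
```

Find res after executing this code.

Step 1: zip pairs elements at same index:
  Index 0: (3, 11)
  Index 1: (2, 17)
  Index 2: (10, 15)
Therefore res = [(3, 11), (2, 17), (10, 15)].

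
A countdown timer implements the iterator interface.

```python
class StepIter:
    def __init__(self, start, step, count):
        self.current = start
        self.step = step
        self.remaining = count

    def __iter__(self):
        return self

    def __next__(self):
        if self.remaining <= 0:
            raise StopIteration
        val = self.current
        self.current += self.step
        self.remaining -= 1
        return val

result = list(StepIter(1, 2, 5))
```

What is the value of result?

Step 1: StepIter starts at 1, increments by 2, for 5 steps:
  Yield 1, then current += 2
  Yield 3, then current += 2
  Yield 5, then current += 2
  Yield 7, then current += 2
  Yield 9, then current += 2
Therefore result = [1, 3, 5, 7, 9].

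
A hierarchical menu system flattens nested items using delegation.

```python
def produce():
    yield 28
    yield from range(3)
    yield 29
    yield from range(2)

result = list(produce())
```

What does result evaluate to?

Step 1: Trace yields in order:
  yield 28
  yield 0
  yield 1
  yield 2
  yield 29
  yield 0
  yield 1
Therefore result = [28, 0, 1, 2, 29, 0, 1].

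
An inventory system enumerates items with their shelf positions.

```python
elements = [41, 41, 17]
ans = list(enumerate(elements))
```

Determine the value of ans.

Step 1: enumerate pairs each element with its index:
  (0, 41)
  (1, 41)
  (2, 17)
Therefore ans = [(0, 41), (1, 41), (2, 17)].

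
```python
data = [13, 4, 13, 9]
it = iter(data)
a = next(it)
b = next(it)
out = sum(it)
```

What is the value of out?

Step 1: Create iterator over [13, 4, 13, 9].
Step 2: a = next() = 13, b = next() = 4.
Step 3: sum() of remaining [13, 9] = 22.
Therefore out = 22.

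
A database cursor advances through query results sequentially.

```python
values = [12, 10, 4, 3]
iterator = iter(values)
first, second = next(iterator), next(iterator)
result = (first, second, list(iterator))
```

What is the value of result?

Step 1: Create iterator over [12, 10, 4, 3].
Step 2: first = 12, second = 10.
Step 3: Remaining elements: [4, 3].
Therefore result = (12, 10, [4, 3]).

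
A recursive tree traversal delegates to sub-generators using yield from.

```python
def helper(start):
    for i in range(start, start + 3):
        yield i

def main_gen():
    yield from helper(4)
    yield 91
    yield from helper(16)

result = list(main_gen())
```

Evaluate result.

Step 1: main_gen() delegates to helper(4):
  yield 4
  yield 5
  yield 6
Step 2: yield 91
Step 3: Delegates to helper(16):
  yield 16
  yield 17
  yield 18
Therefore result = [4, 5, 6, 91, 16, 17, 18].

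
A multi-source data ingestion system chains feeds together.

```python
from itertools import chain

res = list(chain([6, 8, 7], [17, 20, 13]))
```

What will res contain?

Step 1: chain() concatenates iterables: [6, 8, 7] + [17, 20, 13].
Therefore res = [6, 8, 7, 17, 20, 13].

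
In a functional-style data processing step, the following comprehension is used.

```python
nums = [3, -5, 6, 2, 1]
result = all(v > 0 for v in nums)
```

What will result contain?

Step 1: Check v > 0 for each element in [3, -5, 6, 2, 1]:
  3 > 0: True
  -5 > 0: False
  6 > 0: True
  2 > 0: True
  1 > 0: True
Step 2: all() returns False.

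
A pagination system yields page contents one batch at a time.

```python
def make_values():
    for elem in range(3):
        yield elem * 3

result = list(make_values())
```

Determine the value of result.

Step 1: For each elem in range(3), yield elem * 3:
  elem=0: yield 0 * 3 = 0
  elem=1: yield 1 * 3 = 3
  elem=2: yield 2 * 3 = 6
Therefore result = [0, 3, 6].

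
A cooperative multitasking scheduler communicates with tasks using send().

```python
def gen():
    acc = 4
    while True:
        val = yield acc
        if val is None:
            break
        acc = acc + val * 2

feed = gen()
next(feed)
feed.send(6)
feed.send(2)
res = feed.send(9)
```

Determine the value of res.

Step 1: next() -> yield acc=4.
Step 2: send(6) -> val=6, acc = 4 + 6*2 = 16, yield 16.
Step 3: send(2) -> val=2, acc = 16 + 2*2 = 20, yield 20.
Step 4: send(9) -> val=9, acc = 20 + 9*2 = 38, yield 38.
Therefore res = 38.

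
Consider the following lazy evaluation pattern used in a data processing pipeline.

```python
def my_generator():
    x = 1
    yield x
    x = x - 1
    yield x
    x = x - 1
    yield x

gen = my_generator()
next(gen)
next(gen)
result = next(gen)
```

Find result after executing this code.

Step 1: Trace through generator execution:
  Yield 1: x starts at 1, yield 1
  Yield 2: x = 1 - 1 = 0, yield 0
  Yield 3: x = 0 - 1 = -1, yield -1
Step 2: First next() gets 1, second next() gets the second value, third next() yields -1.
Therefore result = -1.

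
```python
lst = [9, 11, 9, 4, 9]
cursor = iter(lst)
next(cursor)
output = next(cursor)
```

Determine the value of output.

Step 1: Create iterator over [9, 11, 9, 4, 9].
Step 2: next() consumes 9.
Step 3: next() returns 11.
Therefore output = 11.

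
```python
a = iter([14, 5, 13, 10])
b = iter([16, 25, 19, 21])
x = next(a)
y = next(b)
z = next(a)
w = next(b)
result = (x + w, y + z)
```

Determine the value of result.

Step 1: a iterates [14, 5, 13, 10], b iterates [16, 25, 19, 21].
Step 2: x = next(a) = 14, y = next(b) = 16.
Step 3: z = next(a) = 5, w = next(b) = 25.
Step 4: result = (14 + 25, 16 + 5) = (39, 21).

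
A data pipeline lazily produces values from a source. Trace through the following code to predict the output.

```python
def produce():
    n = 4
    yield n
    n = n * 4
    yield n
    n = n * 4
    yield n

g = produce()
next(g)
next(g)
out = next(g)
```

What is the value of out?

Step 1: Trace through generator execution:
  Yield 1: n starts at 4, yield 4
  Yield 2: n = 4 * 4 = 16, yield 16
  Yield 3: n = 16 * 4 = 64, yield 64
Step 2: First next() gets 4, second next() gets the second value, third next() yields 64.
Therefore out = 64.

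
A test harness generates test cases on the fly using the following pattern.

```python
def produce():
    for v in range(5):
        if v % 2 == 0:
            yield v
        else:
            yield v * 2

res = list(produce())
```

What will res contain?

Step 1: For each v in range(5), yield v if even, else v*2:
  v=0 (even): yield 0
  v=1 (odd): yield 1*2 = 2
  v=2 (even): yield 2
  v=3 (odd): yield 3*2 = 6
  v=4 (even): yield 4
Therefore res = [0, 2, 2, 6, 4].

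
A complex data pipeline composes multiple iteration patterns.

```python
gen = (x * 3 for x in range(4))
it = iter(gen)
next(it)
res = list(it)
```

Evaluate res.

Step 1: Generator produces [0, 3, 6, 9].
Step 2: next(it) consumes first element (0).
Step 3: list(it) collects remaining: [3, 6, 9].
Therefore res = [3, 6, 9].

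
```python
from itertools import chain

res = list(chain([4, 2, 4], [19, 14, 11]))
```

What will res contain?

Step 1: chain() concatenates iterables: [4, 2, 4] + [19, 14, 11].
Therefore res = [4, 2, 4, 19, 14, 11].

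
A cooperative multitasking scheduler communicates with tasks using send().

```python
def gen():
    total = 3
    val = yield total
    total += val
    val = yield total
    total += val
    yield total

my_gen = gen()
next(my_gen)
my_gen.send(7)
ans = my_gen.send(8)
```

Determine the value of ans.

Step 1: next() -> yield total=3.
Step 2: send(7) -> val=7, total = 3+7 = 10, yield 10.
Step 3: send(8) -> val=8, total = 10+8 = 18, yield 18.
Therefore ans = 18.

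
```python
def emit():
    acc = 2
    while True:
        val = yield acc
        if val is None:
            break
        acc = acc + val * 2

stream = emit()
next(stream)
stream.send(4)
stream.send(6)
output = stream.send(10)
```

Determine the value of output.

Step 1: next() -> yield acc=2.
Step 2: send(4) -> val=4, acc = 2 + 4*2 = 10, yield 10.
Step 3: send(6) -> val=6, acc = 10 + 6*2 = 22, yield 22.
Step 4: send(10) -> val=10, acc = 22 + 10*2 = 42, yield 42.
Therefore output = 42.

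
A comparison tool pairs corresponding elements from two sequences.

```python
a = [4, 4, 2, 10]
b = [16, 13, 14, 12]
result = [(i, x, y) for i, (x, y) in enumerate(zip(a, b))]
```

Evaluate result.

Step 1: enumerate(zip(a, b)) gives index with paired elements:
  i=0: (4, 16)
  i=1: (4, 13)
  i=2: (2, 14)
  i=3: (10, 12)
Therefore result = [(0, 4, 16), (1, 4, 13), (2, 2, 14), (3, 10, 12)].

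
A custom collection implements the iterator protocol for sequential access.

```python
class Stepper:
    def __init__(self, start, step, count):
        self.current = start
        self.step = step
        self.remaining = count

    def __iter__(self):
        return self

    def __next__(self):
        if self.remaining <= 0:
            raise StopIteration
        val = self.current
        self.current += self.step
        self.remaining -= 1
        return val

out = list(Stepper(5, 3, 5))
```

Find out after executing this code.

Step 1: Stepper starts at 5, increments by 3, for 5 steps:
  Yield 5, then current += 3
  Yield 8, then current += 3
  Yield 11, then current += 3
  Yield 14, then current += 3
  Yield 17, then current += 3
Therefore out = [5, 8, 11, 14, 17].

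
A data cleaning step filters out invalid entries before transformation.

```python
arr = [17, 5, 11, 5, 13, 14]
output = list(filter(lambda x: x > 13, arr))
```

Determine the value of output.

Step 1: Filter elements > 13:
  17: kept
  5: removed
  11: removed
  5: removed
  13: removed
  14: kept
Therefore output = [17, 14].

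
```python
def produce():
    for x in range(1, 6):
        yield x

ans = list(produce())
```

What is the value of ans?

Step 1: The generator yields each value from range(1, 6).
Step 2: list() consumes all yields: [1, 2, 3, 4, 5].
Therefore ans = [1, 2, 3, 4, 5].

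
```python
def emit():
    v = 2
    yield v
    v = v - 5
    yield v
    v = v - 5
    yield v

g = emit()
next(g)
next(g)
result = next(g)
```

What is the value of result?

Step 1: Trace through generator execution:
  Yield 1: v starts at 2, yield 2
  Yield 2: v = 2 - 5 = -3, yield -3
  Yield 3: v = -3 - 5 = -8, yield -8
Step 2: First next() gets 2, second next() gets the second value, third next() yields -8.
Therefore result = -8.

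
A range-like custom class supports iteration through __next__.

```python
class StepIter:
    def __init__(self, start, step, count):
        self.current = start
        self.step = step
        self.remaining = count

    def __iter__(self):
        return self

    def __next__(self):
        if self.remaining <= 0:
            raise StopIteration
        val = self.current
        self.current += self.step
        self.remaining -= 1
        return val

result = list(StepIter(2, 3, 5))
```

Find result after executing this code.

Step 1: StepIter starts at 2, increments by 3, for 5 steps:
  Yield 2, then current += 3
  Yield 5, then current += 3
  Yield 8, then current += 3
  Yield 11, then current += 3
  Yield 14, then current += 3
Therefore result = [2, 5, 8, 11, 14].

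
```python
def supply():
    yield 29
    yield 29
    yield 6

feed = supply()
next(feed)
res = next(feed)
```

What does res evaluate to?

Step 1: supply() creates a generator.
Step 2: next(feed) yields 29 (consumed and discarded).
Step 3: next(feed) yields 29, assigned to res.
Therefore res = 29.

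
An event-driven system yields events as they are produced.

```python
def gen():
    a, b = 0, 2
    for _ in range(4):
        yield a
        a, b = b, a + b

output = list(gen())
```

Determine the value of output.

Step 1: Fibonacci-like sequence starting with a=0, b=2:
  Iteration 1: yield a=0, then a,b = 2,2
  Iteration 2: yield a=2, then a,b = 2,4
  Iteration 3: yield a=2, then a,b = 4,6
  Iteration 4: yield a=4, then a,b = 6,10
Therefore output = [0, 2, 2, 4].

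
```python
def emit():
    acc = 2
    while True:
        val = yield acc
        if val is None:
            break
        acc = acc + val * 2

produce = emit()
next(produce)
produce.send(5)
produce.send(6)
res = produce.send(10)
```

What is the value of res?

Step 1: next() -> yield acc=2.
Step 2: send(5) -> val=5, acc = 2 + 5*2 = 12, yield 12.
Step 3: send(6) -> val=6, acc = 12 + 6*2 = 24, yield 24.
Step 4: send(10) -> val=10, acc = 24 + 10*2 = 44, yield 44.
Therefore res = 44.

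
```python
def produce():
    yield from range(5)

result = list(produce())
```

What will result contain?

Step 1: yield from delegates to the iterable, yielding each element.
Step 2: Collected values: [0, 1, 2, 3, 4].
Therefore result = [0, 1, 2, 3, 4].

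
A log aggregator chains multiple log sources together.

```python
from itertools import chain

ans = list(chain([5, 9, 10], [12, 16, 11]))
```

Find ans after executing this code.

Step 1: chain() concatenates iterables: [5, 9, 10] + [12, 16, 11].
Therefore ans = [5, 9, 10, 12, 16, 11].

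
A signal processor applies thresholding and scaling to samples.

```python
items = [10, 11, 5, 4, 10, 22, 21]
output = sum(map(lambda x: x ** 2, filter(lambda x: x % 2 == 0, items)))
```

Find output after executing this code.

Step 1: Filter even numbers from [10, 11, 5, 4, 10, 22, 21]: [10, 4, 10, 22]
Step 2: Square each: [100, 16, 100, 484]
Step 3: Sum = 700.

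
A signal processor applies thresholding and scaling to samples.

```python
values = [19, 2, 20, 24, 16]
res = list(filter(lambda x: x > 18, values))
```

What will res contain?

Step 1: Filter elements > 18:
  19: kept
  2: removed
  20: kept
  24: kept
  16: removed
Therefore res = [19, 20, 24].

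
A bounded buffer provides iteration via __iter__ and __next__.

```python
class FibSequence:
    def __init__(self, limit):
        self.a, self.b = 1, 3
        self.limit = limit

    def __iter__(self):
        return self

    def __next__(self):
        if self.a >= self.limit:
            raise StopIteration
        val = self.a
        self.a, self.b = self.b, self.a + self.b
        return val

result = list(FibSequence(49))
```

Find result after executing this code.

Step 1: Fibonacci-like sequence (a=1, b=3) until >= 49:
  Yield 1, then a,b = 3,4
  Yield 3, then a,b = 4,7
  Yield 4, then a,b = 7,11
  Yield 7, then a,b = 11,18
  Yield 11, then a,b = 18,29
  Yield 18, then a,b = 29,47
  Yield 29, then a,b = 47,76
  Yield 47, then a,b = 76,123
Step 2: 76 >= 49, stop.
Therefore result = [1, 3, 4, 7, 11, 18, 29, 47].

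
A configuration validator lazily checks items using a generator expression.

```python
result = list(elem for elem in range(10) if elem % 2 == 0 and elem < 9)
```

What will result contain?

Step 1: Filter range(10) where elem % 2 == 0 and elem < 9:
  elem=0: both conditions met, included
  elem=1: excluded (1 % 2 != 0)
  elem=2: both conditions met, included
  elem=3: excluded (3 % 2 != 0)
  elem=4: both conditions met, included
  elem=5: excluded (5 % 2 != 0)
  elem=6: both conditions met, included
  elem=7: excluded (7 % 2 != 0)
  elem=8: both conditions met, included
  elem=9: excluded (9 % 2 != 0, 9 >= 9)
Therefore result = [0, 2, 4, 6, 8].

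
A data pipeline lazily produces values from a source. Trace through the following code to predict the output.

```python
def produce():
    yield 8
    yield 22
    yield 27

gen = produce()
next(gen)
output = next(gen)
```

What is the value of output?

Step 1: produce() creates a generator.
Step 2: next(gen) yields 8 (consumed and discarded).
Step 3: next(gen) yields 22, assigned to output.
Therefore output = 22.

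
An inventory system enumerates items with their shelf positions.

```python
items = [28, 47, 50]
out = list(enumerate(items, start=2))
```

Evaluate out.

Step 1: enumerate with start=2:
  (2, 28)
  (3, 47)
  (4, 50)
Therefore out = [(2, 28), (3, 47), (4, 50)].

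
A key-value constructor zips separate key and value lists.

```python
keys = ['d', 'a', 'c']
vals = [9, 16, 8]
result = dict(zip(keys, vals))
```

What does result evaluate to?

Step 1: zip pairs keys with values:
  'd' -> 9
  'a' -> 16
  'c' -> 8
Therefore result = {'d': 9, 'a': 16, 'c': 8}.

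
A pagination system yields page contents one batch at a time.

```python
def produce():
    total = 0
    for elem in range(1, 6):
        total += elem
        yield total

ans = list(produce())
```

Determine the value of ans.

Step 1: Generator accumulates running sum:
  elem=1: total = 1, yield 1
  elem=2: total = 3, yield 3
  elem=3: total = 6, yield 6
  elem=4: total = 10, yield 10
  elem=5: total = 15, yield 15
Therefore ans = [1, 3, 6, 10, 15].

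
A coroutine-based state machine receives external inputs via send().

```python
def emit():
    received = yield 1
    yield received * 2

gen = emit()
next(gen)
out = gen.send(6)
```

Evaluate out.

Step 1: next(gen) advances to first yield, producing 1.
Step 2: send(6) resumes, received = 6.
Step 3: yield received * 2 = 6 * 2 = 12.
Therefore out = 12.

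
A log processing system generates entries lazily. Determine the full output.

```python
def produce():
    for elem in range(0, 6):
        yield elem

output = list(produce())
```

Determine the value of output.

Step 1: The generator yields each value from range(0, 6).
Step 2: list() consumes all yields: [0, 1, 2, 3, 4, 5].
Therefore output = [0, 1, 2, 3, 4, 5].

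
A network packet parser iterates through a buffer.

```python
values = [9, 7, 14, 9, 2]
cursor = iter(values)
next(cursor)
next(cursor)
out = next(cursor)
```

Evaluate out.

Step 1: Create iterator over [9, 7, 14, 9, 2].
Step 2: next() consumes 9.
Step 3: next() consumes 7.
Step 4: next() returns 14.
Therefore out = 14.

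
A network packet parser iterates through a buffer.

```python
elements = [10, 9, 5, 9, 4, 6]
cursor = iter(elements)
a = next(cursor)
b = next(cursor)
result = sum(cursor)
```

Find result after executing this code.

Step 1: Create iterator over [10, 9, 5, 9, 4, 6].
Step 2: a = next() = 10, b = next() = 9.
Step 3: sum() of remaining [5, 9, 4, 6] = 24.
Therefore result = 24.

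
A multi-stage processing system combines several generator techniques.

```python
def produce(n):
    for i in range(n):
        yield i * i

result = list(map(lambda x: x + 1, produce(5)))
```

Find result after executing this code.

Step 1: produce(5) yields squares: [0, 1, 4, 9, 16].
Step 2: map adds 1 to each: [1, 2, 5, 10, 17].
Therefore result = [1, 2, 5, 10, 17].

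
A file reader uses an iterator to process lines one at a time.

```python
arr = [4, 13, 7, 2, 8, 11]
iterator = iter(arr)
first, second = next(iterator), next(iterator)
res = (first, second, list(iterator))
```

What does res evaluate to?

Step 1: Create iterator over [4, 13, 7, 2, 8, 11].
Step 2: first = 4, second = 13.
Step 3: Remaining elements: [7, 2, 8, 11].
Therefore res = (4, 13, [7, 2, 8, 11]).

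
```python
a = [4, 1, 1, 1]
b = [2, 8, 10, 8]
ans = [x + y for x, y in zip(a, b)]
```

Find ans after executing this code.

Step 1: Add corresponding elements:
  4 + 2 = 6
  1 + 8 = 9
  1 + 10 = 11
  1 + 8 = 9
Therefore ans = [6, 9, 11, 9].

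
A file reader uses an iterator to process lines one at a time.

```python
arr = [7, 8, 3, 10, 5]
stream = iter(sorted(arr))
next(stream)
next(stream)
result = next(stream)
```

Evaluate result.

Step 1: sorted([7, 8, 3, 10, 5]) = [3, 5, 7, 8, 10].
Step 2: Create iterator and skip 2 elements.
Step 3: next() returns 7.
Therefore result = 7.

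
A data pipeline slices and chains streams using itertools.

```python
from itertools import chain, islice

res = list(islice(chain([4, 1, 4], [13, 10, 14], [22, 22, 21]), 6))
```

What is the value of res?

Step 1: chain([4, 1, 4], [13, 10, 14], [22, 22, 21]) = [4, 1, 4, 13, 10, 14, 22, 22, 21].
Step 2: islice takes first 6 elements: [4, 1, 4, 13, 10, 14].
Therefore res = [4, 1, 4, 13, 10, 14].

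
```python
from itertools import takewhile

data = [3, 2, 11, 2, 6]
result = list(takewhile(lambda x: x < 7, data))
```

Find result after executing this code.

Step 1: takewhile stops at first element >= 7:
  3 < 7: take
  2 < 7: take
  11 >= 7: stop
Therefore result = [3, 2].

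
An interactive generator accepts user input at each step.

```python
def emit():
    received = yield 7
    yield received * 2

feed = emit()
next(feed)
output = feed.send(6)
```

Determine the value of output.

Step 1: next(feed) advances to first yield, producing 7.
Step 2: send(6) resumes, received = 6.
Step 3: yield received * 2 = 6 * 2 = 12.
Therefore output = 12.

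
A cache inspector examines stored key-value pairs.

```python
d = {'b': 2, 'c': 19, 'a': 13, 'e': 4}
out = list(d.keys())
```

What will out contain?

Step 1: d.keys() returns the dictionary keys in insertion order.
Therefore out = ['b', 'c', 'a', 'e'].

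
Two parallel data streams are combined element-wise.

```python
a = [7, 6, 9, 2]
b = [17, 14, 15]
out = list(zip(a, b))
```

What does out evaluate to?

Step 1: zip stops at shortest (len(a)=4, len(b)=3):
  Index 0: (7, 17)
  Index 1: (6, 14)
  Index 2: (9, 15)
Step 2: Last element of a (2) has no pair, dropped.
Therefore out = [(7, 17), (6, 14), (9, 15)].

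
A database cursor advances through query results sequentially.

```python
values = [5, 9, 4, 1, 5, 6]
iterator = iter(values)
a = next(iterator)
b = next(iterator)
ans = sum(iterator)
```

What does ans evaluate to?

Step 1: Create iterator over [5, 9, 4, 1, 5, 6].
Step 2: a = next() = 5, b = next() = 9.
Step 3: sum() of remaining [4, 1, 5, 6] = 16.
Therefore ans = 16.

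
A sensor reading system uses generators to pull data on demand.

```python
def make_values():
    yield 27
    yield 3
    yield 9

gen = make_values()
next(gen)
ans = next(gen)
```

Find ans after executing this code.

Step 1: make_values() creates a generator.
Step 2: next(gen) yields 27 (consumed and discarded).
Step 3: next(gen) yields 3, assigned to ans.
Therefore ans = 3.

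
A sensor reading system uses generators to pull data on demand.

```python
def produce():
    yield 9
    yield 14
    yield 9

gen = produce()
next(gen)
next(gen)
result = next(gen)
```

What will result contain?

Step 1: produce() creates a generator.
Step 2: next(gen) yields 9 (consumed and discarded).
Step 3: next(gen) yields 14 (consumed and discarded).
Step 4: next(gen) yields 9, assigned to result.
Therefore result = 9.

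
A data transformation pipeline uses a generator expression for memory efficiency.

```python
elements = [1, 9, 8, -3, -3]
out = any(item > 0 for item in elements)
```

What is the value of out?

Step 1: Check item > 0 for each element in [1, 9, 8, -3, -3]:
  1 > 0: True
  9 > 0: True
  8 > 0: True
  -3 > 0: False
  -3 > 0: False
Step 2: any() returns True.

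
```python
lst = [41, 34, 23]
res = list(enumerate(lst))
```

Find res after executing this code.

Step 1: enumerate pairs each element with its index:
  (0, 41)
  (1, 34)
  (2, 23)
Therefore res = [(0, 41), (1, 34), (2, 23)].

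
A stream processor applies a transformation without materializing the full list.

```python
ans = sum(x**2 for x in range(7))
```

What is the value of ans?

Step 1: Compute x**2 for each x in range(7):
  x=0: 0**2 = 0
  x=1: 1**2 = 1
  x=2: 2**2 = 4
  x=3: 3**2 = 9
  x=4: 4**2 = 16
  x=5: 5**2 = 25
  x=6: 6**2 = 36
Step 2: sum = 0 + 1 + 4 + 9 + 16 + 25 + 36 = 91.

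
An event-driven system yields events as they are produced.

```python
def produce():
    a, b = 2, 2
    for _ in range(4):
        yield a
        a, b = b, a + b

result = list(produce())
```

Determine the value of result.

Step 1: Fibonacci-like sequence starting with a=2, b=2:
  Iteration 1: yield a=2, then a,b = 2,4
  Iteration 2: yield a=2, then a,b = 4,6
  Iteration 3: yield a=4, then a,b = 6,10
  Iteration 4: yield a=6, then a,b = 10,16
Therefore result = [2, 2, 4, 6].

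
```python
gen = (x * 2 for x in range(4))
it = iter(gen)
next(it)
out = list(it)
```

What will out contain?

Step 1: Generator produces [0, 2, 4, 6].
Step 2: next(it) consumes first element (0).
Step 3: list(it) collects remaining: [2, 4, 6].
Therefore out = [2, 4, 6].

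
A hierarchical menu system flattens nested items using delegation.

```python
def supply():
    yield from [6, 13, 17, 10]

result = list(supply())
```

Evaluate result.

Step 1: yield from delegates to the iterable, yielding each element.
Step 2: Collected values: [6, 13, 17, 10].
Therefore result = [6, 13, 17, 10].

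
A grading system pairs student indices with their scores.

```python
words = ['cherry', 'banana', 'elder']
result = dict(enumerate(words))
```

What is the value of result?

Step 1: enumerate pairs indices with words:
  0 -> 'cherry'
  1 -> 'banana'
  2 -> 'elder'
Therefore result = {0: 'cherry', 1: 'banana', 2: 'elder'}.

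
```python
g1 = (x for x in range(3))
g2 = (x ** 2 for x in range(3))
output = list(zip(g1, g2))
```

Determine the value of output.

Step 1: g1 produces [0, 1, 2].
Step 2: g2 produces [0, 1, 4].
Step 3: zip pairs them: [(0, 0), (1, 1), (2, 4)].
Therefore output = [(0, 0), (1, 1), (2, 4)].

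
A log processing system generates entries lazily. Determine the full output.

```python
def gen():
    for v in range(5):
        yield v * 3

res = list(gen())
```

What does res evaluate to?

Step 1: For each v in range(5), yield v * 3:
  v=0: yield 0 * 3 = 0
  v=1: yield 1 * 3 = 3
  v=2: yield 2 * 3 = 6
  v=3: yield 3 * 3 = 9
  v=4: yield 4 * 3 = 12
Therefore res = [0, 3, 6, 9, 12].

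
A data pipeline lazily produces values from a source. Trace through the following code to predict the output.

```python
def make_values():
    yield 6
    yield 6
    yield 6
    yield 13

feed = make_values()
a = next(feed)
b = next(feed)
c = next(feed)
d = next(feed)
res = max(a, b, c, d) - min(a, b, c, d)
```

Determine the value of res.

Step 1: Create generator and consume all values:
  a = next(feed) = 6
  b = next(feed) = 6
  c = next(feed) = 6
  d = next(feed) = 13
Step 2: max = 13, min = 6, res = 13 - 6 = 7.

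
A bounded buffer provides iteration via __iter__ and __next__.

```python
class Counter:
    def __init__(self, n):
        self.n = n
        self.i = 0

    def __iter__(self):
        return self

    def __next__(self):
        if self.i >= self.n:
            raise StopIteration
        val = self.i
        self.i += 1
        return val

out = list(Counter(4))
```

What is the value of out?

Step 1: Counter(4) creates an iterator counting 0 to 3.
Step 2: list() consumes all values: [0, 1, 2, 3].
Therefore out = [0, 1, 2, 3].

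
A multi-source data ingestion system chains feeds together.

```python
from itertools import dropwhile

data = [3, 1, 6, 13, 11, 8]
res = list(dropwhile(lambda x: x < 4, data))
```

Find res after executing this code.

Step 1: dropwhile drops elements while < 4:
  3 < 4: dropped
  1 < 4: dropped
  6: kept (dropping stopped)
Step 2: Remaining elements kept regardless of condition.
Therefore res = [6, 13, 11, 8].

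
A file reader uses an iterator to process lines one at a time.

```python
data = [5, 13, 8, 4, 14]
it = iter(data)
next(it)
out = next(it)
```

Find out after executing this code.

Step 1: Create iterator over [5, 13, 8, 4, 14].
Step 2: next() consumes 5.
Step 3: next() returns 13.
Therefore out = 13.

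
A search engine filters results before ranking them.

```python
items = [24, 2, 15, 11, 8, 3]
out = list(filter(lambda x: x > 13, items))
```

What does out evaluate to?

Step 1: Filter elements > 13:
  24: kept
  2: removed
  15: kept
  11: removed
  8: removed
  3: removed
Therefore out = [24, 15].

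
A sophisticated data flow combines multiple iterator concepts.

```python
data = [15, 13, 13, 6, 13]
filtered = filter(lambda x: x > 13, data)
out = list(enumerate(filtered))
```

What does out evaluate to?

Step 1: Filter [15, 13, 13, 6, 13] for > 13: [15].
Step 2: enumerate re-indexes from 0: [(0, 15)].
Therefore out = [(0, 15)].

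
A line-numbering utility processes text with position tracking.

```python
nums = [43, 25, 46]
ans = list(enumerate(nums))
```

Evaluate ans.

Step 1: enumerate pairs each element with its index:
  (0, 43)
  (1, 25)
  (2, 46)
Therefore ans = [(0, 43), (1, 25), (2, 46)].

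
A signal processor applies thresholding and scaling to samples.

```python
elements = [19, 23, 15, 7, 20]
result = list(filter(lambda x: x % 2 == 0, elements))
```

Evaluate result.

Step 1: Filter elements divisible by 2:
  19 % 2 = 1: removed
  23 % 2 = 1: removed
  15 % 2 = 1: removed
  7 % 2 = 1: removed
  20 % 2 = 0: kept
Therefore result = [20].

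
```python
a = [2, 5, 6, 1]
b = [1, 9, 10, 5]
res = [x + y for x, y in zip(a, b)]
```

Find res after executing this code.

Step 1: Add corresponding elements:
  2 + 1 = 3
  5 + 9 = 14
  6 + 10 = 16
  1 + 5 = 6
Therefore res = [3, 14, 16, 6].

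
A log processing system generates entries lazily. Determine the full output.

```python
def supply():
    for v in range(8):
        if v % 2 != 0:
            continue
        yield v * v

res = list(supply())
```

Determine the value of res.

Step 1: Only yield v**2 when v is divisible by 2:
  v=0: 0 % 2 == 0, yield 0**2 = 0
  v=2: 2 % 2 == 0, yield 2**2 = 4
  v=4: 4 % 2 == 0, yield 4**2 = 16
  v=6: 6 % 2 == 0, yield 6**2 = 36
Therefore res = [0, 4, 16, 36].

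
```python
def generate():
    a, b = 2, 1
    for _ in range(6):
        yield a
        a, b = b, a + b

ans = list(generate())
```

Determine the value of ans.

Step 1: Fibonacci-like sequence starting with a=2, b=1:
  Iteration 1: yield a=2, then a,b = 1,3
  Iteration 2: yield a=1, then a,b = 3,4
  Iteration 3: yield a=3, then a,b = 4,7
  Iteration 4: yield a=4, then a,b = 7,11
  Iteration 5: yield a=7, then a,b = 11,18
  Iteration 6: yield a=11, then a,b = 18,29
Therefore ans = [2, 1, 3, 4, 7, 11].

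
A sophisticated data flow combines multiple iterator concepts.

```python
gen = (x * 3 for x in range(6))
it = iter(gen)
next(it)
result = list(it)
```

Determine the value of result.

Step 1: Generator produces [0, 3, 6, 9, 12, 15].
Step 2: next(it) consumes first element (0).
Step 3: list(it) collects remaining: [3, 6, 9, 12, 15].
Therefore result = [3, 6, 9, 12, 15].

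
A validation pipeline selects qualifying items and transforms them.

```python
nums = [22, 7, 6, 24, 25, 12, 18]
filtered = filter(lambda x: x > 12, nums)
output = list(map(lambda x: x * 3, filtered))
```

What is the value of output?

Step 1: Filter nums for elements > 12:
  22: kept
  7: removed
  6: removed
  24: kept
  25: kept
  12: removed
  18: kept
Step 2: Map x * 3 on filtered [22, 24, 25, 18]:
  22 -> 66
  24 -> 72
  25 -> 75
  18 -> 54
Therefore output = [66, 72, 75, 54].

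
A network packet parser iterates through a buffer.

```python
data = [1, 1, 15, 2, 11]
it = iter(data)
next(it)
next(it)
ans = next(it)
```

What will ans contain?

Step 1: Create iterator over [1, 1, 15, 2, 11].
Step 2: next() consumes 1.
Step 3: next() consumes 1.
Step 4: next() returns 15.
Therefore ans = 15.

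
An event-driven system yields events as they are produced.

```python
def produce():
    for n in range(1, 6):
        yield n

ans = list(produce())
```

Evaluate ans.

Step 1: The generator yields each value from range(1, 6).
Step 2: list() consumes all yields: [1, 2, 3, 4, 5].
Therefore ans = [1, 2, 3, 4, 5].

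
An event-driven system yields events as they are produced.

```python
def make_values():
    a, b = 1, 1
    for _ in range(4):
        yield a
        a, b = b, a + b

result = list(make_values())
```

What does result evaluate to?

Step 1: Fibonacci-like sequence starting with a=1, b=1:
  Iteration 1: yield a=1, then a,b = 1,2
  Iteration 2: yield a=1, then a,b = 2,3
  Iteration 3: yield a=2, then a,b = 3,5
  Iteration 4: yield a=3, then a,b = 5,8
Therefore result = [1, 1, 2, 3].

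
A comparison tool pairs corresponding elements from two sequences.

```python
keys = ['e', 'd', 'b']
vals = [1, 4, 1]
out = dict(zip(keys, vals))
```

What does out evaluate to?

Step 1: zip pairs keys with values:
  'e' -> 1
  'd' -> 4
  'b' -> 1
Therefore out = {'e': 1, 'd': 4, 'b': 1}.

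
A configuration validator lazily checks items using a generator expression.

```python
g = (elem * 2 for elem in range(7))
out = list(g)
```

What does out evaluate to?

Step 1: For each elem in range(7), compute elem*2:
  elem=0: 0*2 = 0
  elem=1: 1*2 = 2
  elem=2: 2*2 = 4
  elem=3: 3*2 = 6
  elem=4: 4*2 = 8
  elem=5: 5*2 = 10
  elem=6: 6*2 = 12
Therefore out = [0, 2, 4, 6, 8, 10, 12].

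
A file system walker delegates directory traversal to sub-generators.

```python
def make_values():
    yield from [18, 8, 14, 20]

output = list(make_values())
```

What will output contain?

Step 1: yield from delegates to the iterable, yielding each element.
Step 2: Collected values: [18, 8, 14, 20].
Therefore output = [18, 8, 14, 20].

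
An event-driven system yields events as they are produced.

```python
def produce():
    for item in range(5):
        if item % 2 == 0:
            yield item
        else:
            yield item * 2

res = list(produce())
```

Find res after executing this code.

Step 1: For each item in range(5), yield item if even, else item*2:
  item=0 (even): yield 0
  item=1 (odd): yield 1*2 = 2
  item=2 (even): yield 2
  item=3 (odd): yield 3*2 = 6
  item=4 (even): yield 4
Therefore res = [0, 2, 2, 6, 4].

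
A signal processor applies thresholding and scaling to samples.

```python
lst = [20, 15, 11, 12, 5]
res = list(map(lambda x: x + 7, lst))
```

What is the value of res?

Step 1: Apply lambda x: x + 7 to each element:
  20 -> 27
  15 -> 22
  11 -> 18
  12 -> 19
  5 -> 12
Therefore res = [27, 22, 18, 19, 12].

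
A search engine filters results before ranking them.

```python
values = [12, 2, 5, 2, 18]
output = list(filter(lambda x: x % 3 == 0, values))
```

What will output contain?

Step 1: Filter elements divisible by 3:
  12 % 3 = 0: kept
  2 % 3 = 2: removed
  5 % 3 = 2: removed
  2 % 3 = 2: removed
  18 % 3 = 0: kept
Therefore output = [12, 18].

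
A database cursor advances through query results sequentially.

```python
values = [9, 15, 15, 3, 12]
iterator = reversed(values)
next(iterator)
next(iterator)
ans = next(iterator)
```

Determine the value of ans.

Step 1: reversed([9, 15, 15, 3, 12]) gives iterator: [12, 3, 15, 15, 9].
Step 2: First next() = 12, second next() = 3.
Step 3: Third next() = 15.
Therefore ans = 15.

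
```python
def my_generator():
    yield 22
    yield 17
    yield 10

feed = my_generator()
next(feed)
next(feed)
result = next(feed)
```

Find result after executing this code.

Step 1: my_generator() creates a generator.
Step 2: next(feed) yields 22 (consumed and discarded).
Step 3: next(feed) yields 17 (consumed and discarded).
Step 4: next(feed) yields 10, assigned to result.
Therefore result = 10.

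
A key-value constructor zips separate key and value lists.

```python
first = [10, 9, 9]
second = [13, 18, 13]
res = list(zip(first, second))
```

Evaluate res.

Step 1: zip pairs elements at same index:
  Index 0: (10, 13)
  Index 1: (9, 18)
  Index 2: (9, 13)
Therefore res = [(10, 13), (9, 18), (9, 13)].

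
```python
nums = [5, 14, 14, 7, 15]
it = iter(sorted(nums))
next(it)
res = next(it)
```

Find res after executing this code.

Step 1: sorted([5, 14, 14, 7, 15]) = [5, 7, 14, 14, 15].
Step 2: Create iterator and skip 1 elements.
Step 3: next() returns 7.
Therefore res = 7.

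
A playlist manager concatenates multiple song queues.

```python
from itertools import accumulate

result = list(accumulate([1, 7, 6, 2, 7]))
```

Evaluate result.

Step 1: accumulate computes running sums:
  + 1 = 1
  + 7 = 8
  + 6 = 14
  + 2 = 16
  + 7 = 23
Therefore result = [1, 8, 14, 16, 23].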